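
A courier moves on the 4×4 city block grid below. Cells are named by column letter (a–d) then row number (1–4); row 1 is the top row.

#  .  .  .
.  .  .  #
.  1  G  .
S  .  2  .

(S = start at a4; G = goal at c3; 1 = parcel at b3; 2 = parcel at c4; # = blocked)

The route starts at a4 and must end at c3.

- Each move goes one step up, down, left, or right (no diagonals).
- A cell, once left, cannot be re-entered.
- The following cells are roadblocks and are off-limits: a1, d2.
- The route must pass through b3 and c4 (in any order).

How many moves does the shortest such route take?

5

Any route passes through b3 and c4 in some order between a4 and c3. Summing Manhattan distances along each leg and taking the cheapest ordering (a4 → b3 → c4 → c3) gives a lower bound of 2 + 2 + 1 = 5 moves.
A route of 5 moves achieves this: a4 → a3 → b3 → b4 → c4 → c3.
Since 5 matches the lower bound, it is optimal.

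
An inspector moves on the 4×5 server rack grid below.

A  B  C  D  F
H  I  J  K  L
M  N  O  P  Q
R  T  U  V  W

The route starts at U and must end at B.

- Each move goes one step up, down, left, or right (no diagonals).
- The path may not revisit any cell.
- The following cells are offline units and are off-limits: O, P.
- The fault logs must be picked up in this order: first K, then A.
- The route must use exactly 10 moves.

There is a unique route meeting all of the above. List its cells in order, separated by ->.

U -> V -> W -> Q -> L -> K -> J -> I -> H -> A -> B

The waypoints must appear in the order K, A, with no cell reused.
Route from U: right 2 to W, up 2 to L, left 4 to H, up 1 to A, right 1 to B — 10 moves in all.
Check: order respected (K at step 5, A at step 9); 10 moves as required.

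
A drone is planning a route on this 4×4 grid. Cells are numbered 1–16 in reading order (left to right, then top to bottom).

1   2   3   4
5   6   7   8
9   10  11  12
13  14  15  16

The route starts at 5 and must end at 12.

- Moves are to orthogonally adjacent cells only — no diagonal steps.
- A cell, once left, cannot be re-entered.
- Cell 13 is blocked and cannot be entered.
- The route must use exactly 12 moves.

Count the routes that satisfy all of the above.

Need simple routes of exactly 12 moves from 5 to 12 (Manhattan distance 4, so 4 moves are spent on a detour and 4 undoing it).
Enumerating: 5 1 2 6 10 14 15 11 7 3 4 8 12 | 5 1 2 3 4 8 7 11 10 14 15 16 12 | 5 1 2 3 4 8 7 6 10 14 15 11 12 | 5 1 2 3 4 8 7 6 10 14 15 16 12 | 5 1 2 3 4 8 7 6 10 11 15 16 12 | 5 9 10 6 2 3 4 8 7 11 15 16 12 | 5 9 10 14 15 11 7 6 2 3 4 8 12 | 5 6 2 3 4 8 7 11 10 14 15 16 12.
That gives 8 routes.

8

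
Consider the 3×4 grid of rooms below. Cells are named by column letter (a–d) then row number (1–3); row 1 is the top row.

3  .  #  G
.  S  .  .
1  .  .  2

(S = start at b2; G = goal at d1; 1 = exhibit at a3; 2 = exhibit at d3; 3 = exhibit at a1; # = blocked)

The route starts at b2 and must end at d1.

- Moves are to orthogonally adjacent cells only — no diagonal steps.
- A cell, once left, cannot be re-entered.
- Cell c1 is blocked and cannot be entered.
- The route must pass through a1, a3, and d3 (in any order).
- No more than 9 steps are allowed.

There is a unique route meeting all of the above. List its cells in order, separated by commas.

b2, b1, a1, a2, a3, b3, c3, d3, d2, d1

The 9-move cap with required stops at a1, a3, d3 leaves no slack for detours.
Route from b2: up to b1, left to a1, 2× down (reaching a3), 3× right (reaching d3), 2× up (reaching d1) — 9 moves in all.
Check: all required cells visited; 9 ≤ 9 moves.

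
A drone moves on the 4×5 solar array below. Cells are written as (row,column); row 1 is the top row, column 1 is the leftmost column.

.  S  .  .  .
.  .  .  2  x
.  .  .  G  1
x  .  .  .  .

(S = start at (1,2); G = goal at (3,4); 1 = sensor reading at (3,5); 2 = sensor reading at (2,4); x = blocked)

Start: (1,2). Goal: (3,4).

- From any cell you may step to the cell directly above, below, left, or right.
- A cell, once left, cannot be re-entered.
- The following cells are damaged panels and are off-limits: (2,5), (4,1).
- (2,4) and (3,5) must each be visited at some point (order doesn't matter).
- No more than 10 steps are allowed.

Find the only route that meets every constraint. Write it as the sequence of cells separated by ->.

Any route must reach (2,4) and (3,5) and still end at (3,4) within 10 moves, so the order of the required stops is forced.
Route from (1,2): right 2 to (1,4), down 1 to (2,4), left 1 to (2,3), down 2 to (4,3), right 2 to (4,5), up 1 to (3,5), left 1 to (3,4) — 10 moves in all.
Check: all required cells visited; 10 ≤ 10 moves.

(1,2) -> (1,3) -> (1,4) -> (2,4) -> (2,3) -> (3,3) -> (4,3) -> (4,4) -> (4,5) -> (3,5) -> (3,4)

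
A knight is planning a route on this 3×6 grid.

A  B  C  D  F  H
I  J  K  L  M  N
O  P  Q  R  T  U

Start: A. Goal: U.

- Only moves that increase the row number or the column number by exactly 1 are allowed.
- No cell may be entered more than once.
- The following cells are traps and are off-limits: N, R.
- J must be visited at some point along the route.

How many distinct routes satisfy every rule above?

A right/down-only route from A to U makes exactly 2 down-moves and 5 right-moves in some order.
With no other constraints that would be C(7,2) = 21 routes.
Split at J and multiply the segment counts (each segment already excludes blocked cells): A→J: 2; J→U: 1; product = 2.
That gives 2 routes.

2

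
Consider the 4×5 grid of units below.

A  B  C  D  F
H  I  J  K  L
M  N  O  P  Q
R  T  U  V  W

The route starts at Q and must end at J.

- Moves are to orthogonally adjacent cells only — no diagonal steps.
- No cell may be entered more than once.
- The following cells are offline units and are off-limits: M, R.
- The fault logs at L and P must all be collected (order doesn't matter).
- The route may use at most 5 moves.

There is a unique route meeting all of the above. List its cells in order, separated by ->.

Q -> L -> K -> P -> O -> J

The budget equals the shortest possible length, so every move has to be on a shortest route through the required cells.
Route from Q: up 1 to L, left 1 to K, down 1 to P, left 1 to O, up 1 to J — 5 moves in all.
Check: all required cells visited; 5 ≤ 5 moves.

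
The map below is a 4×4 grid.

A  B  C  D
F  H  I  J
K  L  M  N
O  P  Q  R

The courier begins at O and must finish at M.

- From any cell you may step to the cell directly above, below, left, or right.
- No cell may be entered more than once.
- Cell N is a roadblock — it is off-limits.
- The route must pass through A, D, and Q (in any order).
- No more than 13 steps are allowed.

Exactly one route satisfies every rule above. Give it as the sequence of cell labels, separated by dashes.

The budget equals the shortest possible length, so every move has to be on a shortest route through the required cells.
Route from O: 3× up (reaching A), 3× right (reaching D), down to J, 2× left (reaching H), 2× down (reaching P), right to Q, up to M — 13 moves in all.
Check: all required cells visited; 13 ≤ 13 moves.

O - K - F - A - B - C - D - J - I - H - L - P - Q - M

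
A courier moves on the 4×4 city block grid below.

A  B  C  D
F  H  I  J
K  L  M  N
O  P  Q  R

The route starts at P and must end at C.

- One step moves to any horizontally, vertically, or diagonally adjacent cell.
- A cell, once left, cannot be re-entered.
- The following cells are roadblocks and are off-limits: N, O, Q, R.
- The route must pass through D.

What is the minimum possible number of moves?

Any route passes through D somewhere between P and C. Summing Chebyshev distances along the two legs (P → D → C) gives a lower bound of 3 + 1 = 4 moves.
A route of 4 moves achieves this: P → L → I → D → C.
Since 4 matches the lower bound, it is optimal.

4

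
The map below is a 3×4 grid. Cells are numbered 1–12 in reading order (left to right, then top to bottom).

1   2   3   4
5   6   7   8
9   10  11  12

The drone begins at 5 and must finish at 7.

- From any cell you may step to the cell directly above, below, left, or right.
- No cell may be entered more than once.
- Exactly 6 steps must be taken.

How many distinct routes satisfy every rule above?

Need simple routes of exactly 6 moves from 5 to 7 (Manhattan distance 2, so 2 moves are spent on a detour and 2 undoing it).
Enumerating: 5 1 2 6 10 11 7 | 5 1 2 3 4 8 7 | 5 9 10 6 2 3 7 | 5 9 10 11 12 8 7 | 5 6 2 3 4 8 7 | 5 6 10 11 12 8 7.
That gives 6 routes.

6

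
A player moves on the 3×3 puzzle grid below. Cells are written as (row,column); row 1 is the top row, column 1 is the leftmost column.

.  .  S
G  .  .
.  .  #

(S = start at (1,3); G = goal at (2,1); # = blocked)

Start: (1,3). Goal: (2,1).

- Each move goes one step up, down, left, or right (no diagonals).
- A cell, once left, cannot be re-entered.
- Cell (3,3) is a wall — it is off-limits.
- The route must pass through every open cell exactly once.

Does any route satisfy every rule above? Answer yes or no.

Exhausting the options from (1,3), every branch either dead-ends against blocked cells, would have to re-enter a cell already used, or reaches the goal with a constraint still unmet.

no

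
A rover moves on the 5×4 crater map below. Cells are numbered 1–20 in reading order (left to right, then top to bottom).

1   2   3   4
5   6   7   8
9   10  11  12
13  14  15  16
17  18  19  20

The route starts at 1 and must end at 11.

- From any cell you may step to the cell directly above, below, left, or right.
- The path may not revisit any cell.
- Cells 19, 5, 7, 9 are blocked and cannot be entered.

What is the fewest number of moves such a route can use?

The Manhattan distance from 1 to 11 is |1−3| + |1−3| = 4, so at least 4 moves are needed.
A route of 4 moves achieves this: 1 → 2 → 6 → 10 → 11.
Since 4 matches the lower bound, it is optimal.

4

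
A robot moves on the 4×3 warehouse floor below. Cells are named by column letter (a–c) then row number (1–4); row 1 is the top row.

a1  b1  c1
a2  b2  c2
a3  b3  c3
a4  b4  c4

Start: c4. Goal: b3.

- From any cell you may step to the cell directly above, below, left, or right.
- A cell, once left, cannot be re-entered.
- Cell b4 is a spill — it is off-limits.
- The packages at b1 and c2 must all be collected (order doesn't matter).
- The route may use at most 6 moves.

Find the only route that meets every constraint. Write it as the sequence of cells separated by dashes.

The budget equals the shortest possible length, so every move has to be on a shortest route through the required cells.
Route from c4: up 3 to c1, left 1 to b1, down 2 to b3 — 6 moves in all.
Check: all required cells visited; 6 ≤ 6 moves.

c4 - c3 - c2 - c1 - b1 - b2 - b3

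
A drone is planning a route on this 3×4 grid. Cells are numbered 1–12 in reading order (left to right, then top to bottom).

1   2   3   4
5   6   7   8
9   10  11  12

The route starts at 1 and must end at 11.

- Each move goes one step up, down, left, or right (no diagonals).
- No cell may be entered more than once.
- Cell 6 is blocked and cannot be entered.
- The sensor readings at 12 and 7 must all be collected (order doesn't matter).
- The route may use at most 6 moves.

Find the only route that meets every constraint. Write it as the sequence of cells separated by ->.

The 6-move cap with required stops at 12, 7 leaves no slack for detours.
Route from 1: 2× right (reaching 3), down to 7, right to 8, down to 12, left to 11 — 6 moves in all.
Check: all required cells visited; 6 ≤ 6 moves.

1 -> 2 -> 3 -> 7 -> 8 -> 12 -> 11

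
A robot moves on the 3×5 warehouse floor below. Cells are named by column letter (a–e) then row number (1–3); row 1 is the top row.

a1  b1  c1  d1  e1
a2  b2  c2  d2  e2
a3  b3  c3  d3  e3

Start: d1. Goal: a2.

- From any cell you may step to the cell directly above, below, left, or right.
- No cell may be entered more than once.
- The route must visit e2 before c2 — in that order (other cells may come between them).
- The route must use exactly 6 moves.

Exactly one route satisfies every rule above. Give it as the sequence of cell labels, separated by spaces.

d1 e1 e2 d2 c2 b2 a2

The waypoints must appear in the order e2, c2, with no cell reused.
Route from d1: right 1 to e1, down 1 to e2, left 4 to a2 — 6 moves in all.
Check: order respected (e2 at step 2, c2 at step 4); 6 moves as required.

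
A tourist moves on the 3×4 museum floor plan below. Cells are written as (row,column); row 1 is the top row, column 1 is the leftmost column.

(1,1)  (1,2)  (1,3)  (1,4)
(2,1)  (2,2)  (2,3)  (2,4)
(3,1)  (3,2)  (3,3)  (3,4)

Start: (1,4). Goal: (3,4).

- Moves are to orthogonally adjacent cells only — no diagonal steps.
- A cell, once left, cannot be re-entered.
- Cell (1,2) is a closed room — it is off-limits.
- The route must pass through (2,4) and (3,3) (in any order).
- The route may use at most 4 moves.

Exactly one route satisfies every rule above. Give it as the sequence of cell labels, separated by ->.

(1,4) -> (2,4) -> (2,3) -> (3,3) -> (3,4)

The 4-move cap with required stops at (2,4), (3,3) leaves no slack for detours.
Route from (1,4): down 1 to (2,4), left 1 to (2,3), down 1 to (3,3), right 1 to (3,4) — 4 moves in all.
Check: all required cells visited; 4 ≤ 4 moves.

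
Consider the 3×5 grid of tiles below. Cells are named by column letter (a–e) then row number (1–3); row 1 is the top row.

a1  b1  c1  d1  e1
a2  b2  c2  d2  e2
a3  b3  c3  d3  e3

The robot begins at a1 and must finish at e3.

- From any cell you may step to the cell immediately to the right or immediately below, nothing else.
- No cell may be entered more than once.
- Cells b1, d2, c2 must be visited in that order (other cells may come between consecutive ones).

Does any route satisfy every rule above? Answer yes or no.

no

c2 lies to the left of d2, so going from d2 to c2 would need a leftward move — but moves only go right/down, so d2 cannot be visited before c2.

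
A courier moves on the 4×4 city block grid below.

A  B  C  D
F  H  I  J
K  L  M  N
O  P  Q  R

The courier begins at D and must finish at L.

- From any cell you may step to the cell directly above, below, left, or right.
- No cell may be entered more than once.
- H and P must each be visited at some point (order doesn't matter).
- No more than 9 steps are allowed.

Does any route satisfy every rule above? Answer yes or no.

One route that works: D → J → I → H → F → K → O → P → L.

yes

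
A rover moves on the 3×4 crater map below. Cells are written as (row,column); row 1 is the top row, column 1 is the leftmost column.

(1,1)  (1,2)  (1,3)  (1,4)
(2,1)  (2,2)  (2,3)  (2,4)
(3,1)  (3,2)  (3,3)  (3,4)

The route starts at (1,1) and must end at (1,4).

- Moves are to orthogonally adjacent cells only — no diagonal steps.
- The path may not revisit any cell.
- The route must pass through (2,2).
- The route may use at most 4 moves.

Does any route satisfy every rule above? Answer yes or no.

Even ignoring the no-revisit rule, getting from (1,1) to (1,4) via (2,2) needs at least 2 + 3 = 5 moves (Manhattan distance per leg), which exceeds the 4-move limit.

no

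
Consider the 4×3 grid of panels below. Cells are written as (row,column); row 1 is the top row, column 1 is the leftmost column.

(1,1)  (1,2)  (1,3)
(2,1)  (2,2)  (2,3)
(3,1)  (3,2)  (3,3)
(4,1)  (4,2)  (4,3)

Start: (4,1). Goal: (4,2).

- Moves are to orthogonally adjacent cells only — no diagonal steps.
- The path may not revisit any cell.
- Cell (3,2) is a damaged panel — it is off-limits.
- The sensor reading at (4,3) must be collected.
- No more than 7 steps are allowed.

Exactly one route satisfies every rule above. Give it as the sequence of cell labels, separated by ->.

(4,1) -> (3,1) -> (2,1) -> (2,2) -> (2,3) -> (3,3) -> (4,3) -> (4,2)

The budget equals the shortest possible length, so every move has to be on a shortest route through the required cells.
Route from (4,1): 2× up (reaching (2,1)), 2× right (reaching (2,3)), 2× down (reaching (4,3)), left to (4,2) — 7 moves in all.
Check: all required cells visited; 7 ≤ 7 moves.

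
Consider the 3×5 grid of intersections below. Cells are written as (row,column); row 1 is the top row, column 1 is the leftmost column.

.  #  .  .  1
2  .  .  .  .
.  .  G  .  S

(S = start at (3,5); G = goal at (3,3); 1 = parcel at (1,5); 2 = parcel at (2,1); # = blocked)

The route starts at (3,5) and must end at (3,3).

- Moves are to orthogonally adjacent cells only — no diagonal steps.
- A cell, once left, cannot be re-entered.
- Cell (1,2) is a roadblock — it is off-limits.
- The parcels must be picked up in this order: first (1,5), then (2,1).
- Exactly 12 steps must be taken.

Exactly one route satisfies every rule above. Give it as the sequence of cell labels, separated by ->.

The waypoints must appear in the order (1,5), (2,1), with no cell reused.
Route from (3,5): left 1 to (3,4), up 1 to (2,4), right 1 to (2,5), up 1 to (1,5), left 2 to (1,3), down 1 to (2,3), left 2 to (2,1), down 1 to (3,1), right 2 to (3,3) — 12 moves in all.
Check: order respected (1 at step 4, 2 at step 9); 12 moves as required.

(3,5) -> (3,4) -> (2,4) -> (2,5) -> (1,5) -> (1,4) -> (1,3) -> (2,3) -> (2,2) -> (2,1) -> (3,1) -> (3,2) -> (3,3)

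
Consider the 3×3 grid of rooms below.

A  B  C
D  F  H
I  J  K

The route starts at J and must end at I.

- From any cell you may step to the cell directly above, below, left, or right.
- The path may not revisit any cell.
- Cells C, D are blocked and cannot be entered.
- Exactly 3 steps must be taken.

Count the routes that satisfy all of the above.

0

Need simple routes of exactly 3 moves from J to I (Manhattan distance 1, so 1 moves are spent on a detour and 1 undoing it).
No route satisfies every constraint, so the count is 0.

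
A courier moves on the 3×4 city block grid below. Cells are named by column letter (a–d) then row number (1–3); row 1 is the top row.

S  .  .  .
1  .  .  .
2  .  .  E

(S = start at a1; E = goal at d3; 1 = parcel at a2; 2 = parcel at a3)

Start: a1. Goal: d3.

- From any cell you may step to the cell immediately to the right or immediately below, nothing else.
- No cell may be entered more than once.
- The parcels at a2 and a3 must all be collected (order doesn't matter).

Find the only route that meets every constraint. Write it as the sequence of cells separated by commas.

a1, a2, a3, b3, c3, d3

Moves only go right or down, so the column and row indices never decrease.
Route from a1: 2× down (reaching a3), 3× right (reaching d3) — 5 moves in all.
Check: all required cells visited.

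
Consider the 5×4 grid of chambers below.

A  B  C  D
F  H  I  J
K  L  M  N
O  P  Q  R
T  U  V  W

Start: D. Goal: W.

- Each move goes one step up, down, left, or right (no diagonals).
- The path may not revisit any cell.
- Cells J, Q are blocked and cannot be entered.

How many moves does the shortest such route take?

The Manhattan distance from D to W is |1−5| + |4−4| = 4, so at least 4 moves are needed.
That bound ignores the blocked cells. Measuring each leg by the fewest moves that actually steer around them (D→W: 6) raises the lower bound to 6.
A route of 6 moves exists: D → C → I → M → N → R → W.
Since 6 matches that lower bound, it is optimal.

6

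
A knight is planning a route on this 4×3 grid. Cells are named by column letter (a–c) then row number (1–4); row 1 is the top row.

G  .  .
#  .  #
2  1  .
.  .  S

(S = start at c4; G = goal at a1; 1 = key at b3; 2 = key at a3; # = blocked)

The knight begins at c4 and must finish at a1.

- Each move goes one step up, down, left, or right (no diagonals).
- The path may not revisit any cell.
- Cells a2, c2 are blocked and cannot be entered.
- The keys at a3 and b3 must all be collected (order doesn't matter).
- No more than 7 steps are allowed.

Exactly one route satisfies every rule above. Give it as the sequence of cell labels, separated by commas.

The 7-move cap with required stops at a3, b3 leaves no slack for detours.
Route from c4: 2× left (reaching a4), up to a3, right to b3, 2× up (reaching b1), left to a1 — 7 moves in all.
Check: all required cells visited; 7 ≤ 7 moves.

c4, b4, a4, a3, b3, b2, b1, a1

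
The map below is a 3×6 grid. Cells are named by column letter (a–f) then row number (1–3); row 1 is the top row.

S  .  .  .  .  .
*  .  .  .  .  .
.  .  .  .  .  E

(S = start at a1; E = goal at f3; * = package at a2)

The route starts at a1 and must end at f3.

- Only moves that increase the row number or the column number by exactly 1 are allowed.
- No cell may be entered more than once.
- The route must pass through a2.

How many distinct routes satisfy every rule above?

A right/down-only route from a1 to f3 makes exactly 2 down-moves and 5 right-moves in some order.
With no other constraints that would be C(7,2) = 21 routes.
Split at a2 and multiply the segment counts: a1→a2: 1; a2→f3: 6; product = 6.
That gives 6 routes.

6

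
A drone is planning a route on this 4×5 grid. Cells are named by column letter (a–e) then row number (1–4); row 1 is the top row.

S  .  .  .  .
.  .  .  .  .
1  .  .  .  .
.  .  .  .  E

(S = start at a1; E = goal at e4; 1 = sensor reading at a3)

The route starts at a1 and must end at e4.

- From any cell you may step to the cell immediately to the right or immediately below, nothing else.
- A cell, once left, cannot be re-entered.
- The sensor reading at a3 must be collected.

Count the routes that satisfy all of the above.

A right/down-only route from a1 to e4 makes exactly 3 down-moves and 4 right-moves in some order.
With no other constraints that would be C(7,3) = 35 routes.
Split at a3 and multiply the segment counts: a1→a3: 1; a3→e4: 5; product = 5.
That gives 5 routes.

5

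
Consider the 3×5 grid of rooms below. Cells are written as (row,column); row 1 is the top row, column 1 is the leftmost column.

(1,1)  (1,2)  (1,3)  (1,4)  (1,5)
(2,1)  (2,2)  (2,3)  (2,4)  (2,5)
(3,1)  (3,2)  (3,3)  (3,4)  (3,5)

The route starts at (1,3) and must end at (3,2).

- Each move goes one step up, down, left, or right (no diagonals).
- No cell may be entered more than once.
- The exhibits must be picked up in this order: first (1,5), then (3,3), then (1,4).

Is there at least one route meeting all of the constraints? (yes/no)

Ignoring the required order, 13 revisit-free routes from (1,3) to (3,2) pass through all of (1,5), (3,3), and (1,4); the waypoint orders that occur are (1,4) → (1,5) → (3,3) (13) — never (1,5) → (3,3) → (1,4).

no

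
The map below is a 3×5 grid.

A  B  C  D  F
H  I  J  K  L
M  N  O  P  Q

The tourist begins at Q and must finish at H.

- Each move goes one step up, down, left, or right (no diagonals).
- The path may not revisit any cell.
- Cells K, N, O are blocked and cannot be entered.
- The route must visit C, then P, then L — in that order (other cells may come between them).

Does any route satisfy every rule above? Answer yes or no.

no

P must be visited but has only one open neighbour (Q), and it is neither the start nor the goal — the route would have to enter and leave through Q, re-entering it.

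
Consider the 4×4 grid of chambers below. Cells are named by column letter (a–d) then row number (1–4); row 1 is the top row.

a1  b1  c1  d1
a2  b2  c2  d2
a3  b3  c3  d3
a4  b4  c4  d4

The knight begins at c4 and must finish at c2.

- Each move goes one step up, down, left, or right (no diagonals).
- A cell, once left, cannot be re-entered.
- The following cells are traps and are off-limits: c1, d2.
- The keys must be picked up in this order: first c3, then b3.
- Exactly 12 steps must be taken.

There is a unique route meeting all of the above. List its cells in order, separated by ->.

c4 -> d4 -> d3 -> c3 -> b3 -> b4 -> a4 -> a3 -> a2 -> a1 -> b1 -> b2 -> c2

The waypoints must appear in the order c3, b3, with no cell reused.
Route from c4: right 1 to d4, up 1 to d3, left 2 to b3, down 1 to b4, left 1 to a4, up 3 to a1, right 1 to b1, down 1 to b2, right 1 to c2 — 12 moves in all.
Check: order respected (c3 at step 3, b3 at step 4); 12 moves as required.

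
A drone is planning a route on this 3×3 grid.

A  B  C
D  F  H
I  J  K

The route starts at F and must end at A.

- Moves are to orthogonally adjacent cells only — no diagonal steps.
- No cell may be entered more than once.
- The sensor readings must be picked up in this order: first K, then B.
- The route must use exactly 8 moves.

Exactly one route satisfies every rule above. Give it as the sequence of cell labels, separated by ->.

F -> D -> I -> J -> K -> H -> C -> B -> A

The waypoints must appear in the order K, B, with no cell reused.
Route from F: left 1 to D, down 1 to I, right 2 to K, up 2 to C, left 2 to A — 8 moves in all.
Check: order respected (K at step 4, B at step 7); 8 moves as required.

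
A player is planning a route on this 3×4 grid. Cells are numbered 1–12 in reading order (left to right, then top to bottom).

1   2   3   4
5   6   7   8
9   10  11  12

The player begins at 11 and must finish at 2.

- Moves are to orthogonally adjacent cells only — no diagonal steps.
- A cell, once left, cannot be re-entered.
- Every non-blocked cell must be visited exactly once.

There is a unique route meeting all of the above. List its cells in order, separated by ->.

11 -> 12 -> 8 -> 4 -> 3 -> 7 -> 6 -> 10 -> 9 -> 5 -> 1 -> 2

Need to visit all 12 open cells exactly once, starting at 11 and ending at 2.
Route from 11: right 1 to 12, up 2 to 4, left 1 to 3, down 1 to 7, left 1 to 6, down 1 to 10, left 1 to 9, up 2 to 1, right 1 to 2 — 11 moves in all.
Check: all 12 open cells covered.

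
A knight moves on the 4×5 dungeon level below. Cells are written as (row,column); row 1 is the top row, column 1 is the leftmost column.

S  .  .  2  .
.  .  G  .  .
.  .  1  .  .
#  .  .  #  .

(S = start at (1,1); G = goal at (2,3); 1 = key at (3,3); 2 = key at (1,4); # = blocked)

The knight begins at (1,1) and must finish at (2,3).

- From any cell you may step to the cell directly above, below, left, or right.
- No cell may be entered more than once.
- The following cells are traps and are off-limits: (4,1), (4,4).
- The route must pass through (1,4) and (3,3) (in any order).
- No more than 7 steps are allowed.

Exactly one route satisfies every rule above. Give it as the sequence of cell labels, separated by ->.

(1,1) -> (1,2) -> (1,3) -> (1,4) -> (2,4) -> (3,4) -> (3,3) -> (2,3)

The budget equals the shortest possible length, so every move has to be on a shortest route through the required cells.
Route from (1,1): right 3 to (1,4), down 2 to (3,4), left 1 to (3,3), up 1 to (2,3) — 7 moves in all.
Check: all required cells visited; 7 ≤ 7 moves.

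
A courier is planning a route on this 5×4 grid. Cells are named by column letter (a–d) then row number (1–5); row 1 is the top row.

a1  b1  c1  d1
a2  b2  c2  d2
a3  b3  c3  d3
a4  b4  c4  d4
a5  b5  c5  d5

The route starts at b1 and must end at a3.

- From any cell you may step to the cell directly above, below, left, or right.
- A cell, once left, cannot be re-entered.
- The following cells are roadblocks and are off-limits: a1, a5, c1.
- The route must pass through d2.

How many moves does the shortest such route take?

7

Any route passes through d2 somewhere between b1 and a3. Summing Manhattan distances along the two legs (b1 → d2 → a3) gives a lower bound of 3 + 4 = 7 moves.
A route of 7 moves achieves this: b1 → b2 → c2 → d2 → d3 → c3 → b3 → a3.
Since 7 matches the lower bound, it is optimal.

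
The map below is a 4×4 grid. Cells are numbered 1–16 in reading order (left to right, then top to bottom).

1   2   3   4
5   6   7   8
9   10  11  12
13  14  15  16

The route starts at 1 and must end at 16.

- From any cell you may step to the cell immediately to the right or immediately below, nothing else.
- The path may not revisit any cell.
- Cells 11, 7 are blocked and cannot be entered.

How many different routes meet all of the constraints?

5

A right/down-only route from 1 to 16 makes exactly 3 down-moves and 3 right-moves in some order.
With no other constraints that would be C(6,3) = 20 routes.
Subtract routes through each blocked cell (inclusion–exclusion for overlaps): − through 7: 9 − through 11: 12 + through 7&11: 6 → 5.
That gives 5 routes.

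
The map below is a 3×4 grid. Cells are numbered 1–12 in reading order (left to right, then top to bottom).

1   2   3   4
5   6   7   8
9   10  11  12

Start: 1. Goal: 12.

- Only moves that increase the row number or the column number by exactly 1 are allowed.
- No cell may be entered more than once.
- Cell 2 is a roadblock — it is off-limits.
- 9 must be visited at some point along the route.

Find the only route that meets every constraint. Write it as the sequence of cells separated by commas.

1, 5, 9, 10, 11, 12

Moves only go right or down, so the column and row indices never decrease.
Route from 1: 2× down (reaching 9), 3× right (reaching 12) — 5 moves in all.
Check: all required cells visited.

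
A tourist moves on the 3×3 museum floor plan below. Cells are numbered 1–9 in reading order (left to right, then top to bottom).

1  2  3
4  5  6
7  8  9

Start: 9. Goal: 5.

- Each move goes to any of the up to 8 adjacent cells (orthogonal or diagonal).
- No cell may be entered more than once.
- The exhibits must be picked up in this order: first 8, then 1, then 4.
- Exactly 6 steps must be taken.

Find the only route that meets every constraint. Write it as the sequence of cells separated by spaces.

9 8 6 2 1 4 5

The waypoints must appear in the order 8, 1, 4, with no cell reused.
Route from 9: left 1 to 8, up-right 1 to 6, up-left 1 to 2, left 1 to 1, down 1 to 4, right 1 to 5 — 6 moves in all.
Check: order respected (8 at step 1, 1 at step 4, 4 at step 5); 6 moves as required.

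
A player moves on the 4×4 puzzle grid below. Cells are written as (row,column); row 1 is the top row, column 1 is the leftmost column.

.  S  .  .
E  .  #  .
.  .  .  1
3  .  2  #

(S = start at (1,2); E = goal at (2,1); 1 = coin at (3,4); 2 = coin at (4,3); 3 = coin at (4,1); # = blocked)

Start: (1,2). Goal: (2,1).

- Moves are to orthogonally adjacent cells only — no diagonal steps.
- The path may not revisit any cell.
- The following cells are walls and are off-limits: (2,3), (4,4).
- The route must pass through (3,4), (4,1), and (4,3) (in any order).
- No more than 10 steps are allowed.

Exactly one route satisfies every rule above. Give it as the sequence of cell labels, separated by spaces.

(1,2) (1,3) (1,4) (2,4) (3,4) (3,3) (4,3) (4,2) (4,1) (3,1) (2,1)

The budget equals the shortest possible length, so every move has to be on a shortest route through the required cells.
Route from (1,2): right 2 to (1,4), down 2 to (3,4), left 1 to (3,3), down 1 to (4,3), left 2 to (4,1), up 2 to (2,1) — 10 moves in all.
Check: all required cells visited; 10 ≤ 10 moves.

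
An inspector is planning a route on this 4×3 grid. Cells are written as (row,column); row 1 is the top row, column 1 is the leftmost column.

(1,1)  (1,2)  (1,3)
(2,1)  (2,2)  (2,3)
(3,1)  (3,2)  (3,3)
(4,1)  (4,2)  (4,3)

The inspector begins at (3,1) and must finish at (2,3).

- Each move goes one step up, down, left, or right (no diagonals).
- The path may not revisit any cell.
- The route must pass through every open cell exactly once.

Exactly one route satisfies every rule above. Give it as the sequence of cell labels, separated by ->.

(3,1) -> (4,1) -> (4,2) -> (4,3) -> (3,3) -> (3,2) -> (2,2) -> (2,1) -> (1,1) -> (1,2) -> (1,3) -> (2,3)

Need to visit all 12 open cells exactly once, starting at (3,1) and ending at (2,3).
Cell (4,3) has only two open neighbours ((3,3) and (4,2)), so the path must pass straight through it: one of those is the cell it's entered from and the other is where it exits.
Route from (3,1): down to (4,1), 2× right (reaching (4,3)), up to (3,3), left to (3,2), up to (2,2), left to (2,1), up to (1,1), 2× right (reaching (1,3)), down to (2,3) — 11 moves in all.
Check: all 12 open cells covered.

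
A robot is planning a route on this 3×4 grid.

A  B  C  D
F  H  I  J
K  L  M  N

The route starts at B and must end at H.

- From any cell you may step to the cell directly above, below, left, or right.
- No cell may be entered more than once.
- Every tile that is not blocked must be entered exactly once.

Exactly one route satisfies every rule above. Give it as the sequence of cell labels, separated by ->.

Need to visit all 12 open cells exactly once, starting at B and ending at H.
Cell A has only two open neighbours (F and B), so the path must pass straight through it: one of those is the cell it's entered from and the other is where it exits.
Route from B: left to A, 2× down (reaching K), 3× right (reaching N), 2× up (reaching D), left to C, down to I, left to H — 11 moves in all.
Check: all 12 open cells covered.

B -> A -> F -> K -> L -> M -> N -> J -> D -> C -> I -> H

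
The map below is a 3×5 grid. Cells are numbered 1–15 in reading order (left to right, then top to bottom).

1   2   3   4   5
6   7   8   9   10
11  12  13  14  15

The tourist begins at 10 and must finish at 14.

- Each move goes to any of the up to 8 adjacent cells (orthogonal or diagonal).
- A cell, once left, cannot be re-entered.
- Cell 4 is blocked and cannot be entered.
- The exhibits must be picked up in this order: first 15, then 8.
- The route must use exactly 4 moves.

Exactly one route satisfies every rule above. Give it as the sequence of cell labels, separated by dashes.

The waypoints must appear in the order 15, 8, with no cell reused.
Route from 10: down 1 to 15, up-left 1 to 9, left 1 to 8, down-right 1 to 14 — 4 moves in all.
Check: order respected (15 at step 1, 8 at step 3); 4 moves as required.

10 - 15 - 9 - 8 - 14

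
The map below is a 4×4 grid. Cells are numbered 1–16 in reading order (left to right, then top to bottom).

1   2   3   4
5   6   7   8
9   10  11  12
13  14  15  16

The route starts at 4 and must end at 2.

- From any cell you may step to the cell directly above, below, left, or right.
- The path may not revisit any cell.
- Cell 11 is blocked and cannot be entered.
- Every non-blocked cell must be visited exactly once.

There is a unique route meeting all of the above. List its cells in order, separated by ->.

4 -> 3 -> 7 -> 8 -> 12 -> 16 -> 15 -> 14 -> 13 -> 9 -> 10 -> 6 -> 5 -> 1 -> 2

Need to visit all 15 open cells exactly once, starting at 4 and ending at 2.
Cell 15 has only two open neighbours (14 and 16), so the path must pass straight through it: one of those is the cell it's entered from and the other is where it exits.
Route from 4: left to 3, down to 7, right to 8, 2× down (reaching 16), 3× left (reaching 13), up to 9, right to 10, up to 6, left to 5, up to 1, right to 2 — 14 moves in all.
Check: all 15 open cells covered.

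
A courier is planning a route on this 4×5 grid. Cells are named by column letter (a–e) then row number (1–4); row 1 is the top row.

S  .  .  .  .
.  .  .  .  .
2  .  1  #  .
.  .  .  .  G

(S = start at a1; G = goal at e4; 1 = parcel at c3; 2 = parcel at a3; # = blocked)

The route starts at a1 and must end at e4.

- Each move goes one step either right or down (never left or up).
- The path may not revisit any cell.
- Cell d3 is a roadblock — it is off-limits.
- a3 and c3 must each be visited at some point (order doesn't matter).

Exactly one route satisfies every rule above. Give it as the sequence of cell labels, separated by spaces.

a1 a2 a3 b3 c3 c4 d4 e4

Moves only go right or down, so the column and row indices never decrease.
Route from a1: down 2 to a3, right 2 to c3, down 1 to c4, right 2 to e4 — 7 moves in all.
Check: all required cells visited.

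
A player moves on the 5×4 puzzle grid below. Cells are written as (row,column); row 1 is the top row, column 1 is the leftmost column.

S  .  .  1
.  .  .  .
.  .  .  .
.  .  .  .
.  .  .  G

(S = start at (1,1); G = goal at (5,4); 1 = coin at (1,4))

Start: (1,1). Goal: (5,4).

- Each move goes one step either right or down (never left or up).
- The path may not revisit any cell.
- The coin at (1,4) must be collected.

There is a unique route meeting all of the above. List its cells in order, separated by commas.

(1,1), (1,2), (1,3), (1,4), (2,4), (3,4), (4,4), (5,4)

Moves only go right or down, so the column and row indices never decrease.
Route from (1,1): right 3 to (1,4), down 4 to (5,4) — 7 moves in all.
Check: all required cells visited.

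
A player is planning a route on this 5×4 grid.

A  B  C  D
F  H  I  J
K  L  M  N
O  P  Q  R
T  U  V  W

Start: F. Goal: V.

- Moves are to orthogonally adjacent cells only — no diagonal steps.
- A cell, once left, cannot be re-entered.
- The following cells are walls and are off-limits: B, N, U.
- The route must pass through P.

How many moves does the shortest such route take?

5

Any route passes through P somewhere between F and V. Summing Manhattan distances along the two legs (F → P → V) gives a lower bound of 3 + 2 = 5 moves.
A route of 5 moves achieves this: F → K → O → P → Q → V.
Since 5 matches the lower bound, it is optimal.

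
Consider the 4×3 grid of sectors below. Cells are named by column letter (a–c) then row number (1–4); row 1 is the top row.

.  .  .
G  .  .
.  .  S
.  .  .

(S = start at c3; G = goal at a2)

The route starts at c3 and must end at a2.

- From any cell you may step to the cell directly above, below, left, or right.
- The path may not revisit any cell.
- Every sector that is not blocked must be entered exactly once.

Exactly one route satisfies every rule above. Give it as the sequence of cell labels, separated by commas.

Need to visit all 12 open cells exactly once, starting at c3 and ending at a2.
Cell a1 has only two open neighbours (a2 and b1), so the path must pass straight through it: one of those is the cell it's entered from and the other is where it exits.
Route from c3: down to c4, 2× left (reaching a4), up to a3, right to b3, up to b2, right to c2, up to c1, 2× left (reaching a1), down to a2 — 11 moves in all.
Check: all 12 open cells covered.

c3, c4, b4, a4, a3, b3, b2, c2, c1, b1, a1, a2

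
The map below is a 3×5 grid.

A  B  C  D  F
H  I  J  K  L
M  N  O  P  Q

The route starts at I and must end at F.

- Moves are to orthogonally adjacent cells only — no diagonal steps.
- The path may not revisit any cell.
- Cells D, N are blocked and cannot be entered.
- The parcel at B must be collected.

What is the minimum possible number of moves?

Any route passes through B somewhere between I and F. Summing Manhattan distances along the two legs (I → B → F) gives a lower bound of 1 + 3 = 4 moves.
That bound ignores the blocked cells. Measuring each leg by the fewest moves that actually steer around them (I→B: 1; B→F: 5) raises the lower bound to 6.
A route of 6 moves exists: I → B → C → J → K → L → F.
Since 6 matches that lower bound, it is optimal.

6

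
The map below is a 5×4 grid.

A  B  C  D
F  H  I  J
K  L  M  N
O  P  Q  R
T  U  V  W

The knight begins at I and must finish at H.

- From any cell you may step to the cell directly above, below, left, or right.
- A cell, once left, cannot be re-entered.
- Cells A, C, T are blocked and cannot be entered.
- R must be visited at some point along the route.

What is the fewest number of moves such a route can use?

Any route passes through R somewhere between I and H. Summing Manhattan distances along the two legs (I → R → H) gives a lower bound of 3 + 4 = 7 moves.
A route of 7 moves achieves this: I → M → N → R → Q → P → L → H.
Since 7 matches the lower bound, it is optimal.

7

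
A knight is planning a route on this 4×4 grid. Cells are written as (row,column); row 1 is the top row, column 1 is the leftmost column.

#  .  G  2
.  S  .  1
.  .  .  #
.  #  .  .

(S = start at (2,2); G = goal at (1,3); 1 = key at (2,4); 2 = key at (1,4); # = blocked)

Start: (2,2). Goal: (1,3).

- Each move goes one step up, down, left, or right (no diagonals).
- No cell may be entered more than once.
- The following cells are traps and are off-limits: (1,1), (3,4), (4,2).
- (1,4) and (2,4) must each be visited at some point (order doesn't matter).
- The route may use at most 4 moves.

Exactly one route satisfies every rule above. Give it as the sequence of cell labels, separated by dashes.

The budget equals the shortest possible length, so every move has to be on a shortest route through the required cells.
Route from (2,2): 2× right (reaching (2,4)), up to (1,4), left to (1,3) — 4 moves in all.
Check: all required cells visited; 4 ≤ 4 moves.

(2,2) - (2,3) - (2,4) - (1,4) - (1,3)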